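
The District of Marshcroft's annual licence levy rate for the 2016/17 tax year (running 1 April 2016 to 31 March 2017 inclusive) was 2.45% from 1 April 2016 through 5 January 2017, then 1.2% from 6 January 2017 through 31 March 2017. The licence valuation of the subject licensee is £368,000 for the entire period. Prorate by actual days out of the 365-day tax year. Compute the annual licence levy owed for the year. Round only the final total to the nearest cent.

1 April 2016 – 5 January 2017: 280 days at 2.45% → £368,000 × 2.45% × 280/365 = £6,916.3836
6 January – 31 March 2017: 85 days at 1.2% → £368,000 × 1.2% × 85/365 = £1,028.3836
Total = £7,944.7671

£7,944.77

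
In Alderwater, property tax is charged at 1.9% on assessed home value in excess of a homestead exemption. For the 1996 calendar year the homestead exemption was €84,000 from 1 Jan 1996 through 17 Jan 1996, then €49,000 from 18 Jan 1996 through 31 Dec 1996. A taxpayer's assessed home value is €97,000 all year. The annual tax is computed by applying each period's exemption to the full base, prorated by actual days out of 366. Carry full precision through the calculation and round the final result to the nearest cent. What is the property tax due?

1 Jan – 17 Jan 1996: 17 days, exemption €84,000 → (€97,000 − €84,000) × 1.9% × 17/366 = €11.4727
18 Jan – 31 Dec 1996: 349 days, exemption €49,000 → (€97,000 − €49,000) × 1.9% × 349/366 = €869.6393
Total = €881.1120

€881.11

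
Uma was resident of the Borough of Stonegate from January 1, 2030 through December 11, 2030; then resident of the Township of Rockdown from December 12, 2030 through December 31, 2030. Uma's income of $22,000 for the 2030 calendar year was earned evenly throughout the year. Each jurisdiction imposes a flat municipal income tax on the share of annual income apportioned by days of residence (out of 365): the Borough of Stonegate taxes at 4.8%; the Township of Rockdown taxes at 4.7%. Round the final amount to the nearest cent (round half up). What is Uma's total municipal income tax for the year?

The Borough of Stonegate, January 1 – December 11, 2030: 345 days → $22,000 × 4.8% × 345/365 = $998.1370
The Township of Rockdown, December 12 – December 31, 2030: 20 days → $22,000 × 4.7% × 20/365 = $56.6575
Total = $1,054.7945

$1,054.79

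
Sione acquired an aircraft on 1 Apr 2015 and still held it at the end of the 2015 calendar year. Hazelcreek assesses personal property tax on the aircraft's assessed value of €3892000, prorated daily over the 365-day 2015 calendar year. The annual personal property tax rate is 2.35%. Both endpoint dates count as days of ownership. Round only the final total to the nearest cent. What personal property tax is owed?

€68909.73

Days held (1 Apr – 31 Dec 2015): 275 out of 365
Tax = €3892000 × 2.35% × 275/365 = €68909.7260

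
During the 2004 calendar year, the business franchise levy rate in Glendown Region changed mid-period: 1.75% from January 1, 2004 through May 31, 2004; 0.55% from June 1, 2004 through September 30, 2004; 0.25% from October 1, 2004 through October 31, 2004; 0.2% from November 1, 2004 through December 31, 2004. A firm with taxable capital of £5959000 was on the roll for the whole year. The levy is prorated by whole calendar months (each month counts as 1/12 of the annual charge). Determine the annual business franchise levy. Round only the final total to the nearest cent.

January 1 – May 31, 2004: 5 months at 1.75% → £5959000 × 1.75% × 5/12 = £43451.0417
June 1 – September 30, 2004: 4 months at 0.55% → £5959000 × 0.55% × 4/12 = £10924.8333
October 1 – October 31, 2004: 1 month at 0.25% → £5959000 × 0.25% × 1/12 = £1241.4583
November 1 – December 31, 2004: 2 months at 0.2% → £5959000 × 0.2% × 2/12 = £1986.3333
Total = £57603.6667

£57603.67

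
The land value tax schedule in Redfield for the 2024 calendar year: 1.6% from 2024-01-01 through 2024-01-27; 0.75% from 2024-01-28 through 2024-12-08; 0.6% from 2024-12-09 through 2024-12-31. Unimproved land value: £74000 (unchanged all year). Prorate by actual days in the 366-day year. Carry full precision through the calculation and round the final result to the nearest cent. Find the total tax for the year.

2024-01-01 to 2024-01-27: 27 days at 1.6% → £74000 × 1.6% × 27/366 = £87.3443
2024-01-28 to 2024-12-08: 316 days at 0.75% → £74000 × 0.75% × 316/366 = £479.1803
2024-12-09 to 2024-12-31: 23 days at 0.6% → £74000 × 0.6% × 23/366 = £27.9016
Total = £594.4262

£594.43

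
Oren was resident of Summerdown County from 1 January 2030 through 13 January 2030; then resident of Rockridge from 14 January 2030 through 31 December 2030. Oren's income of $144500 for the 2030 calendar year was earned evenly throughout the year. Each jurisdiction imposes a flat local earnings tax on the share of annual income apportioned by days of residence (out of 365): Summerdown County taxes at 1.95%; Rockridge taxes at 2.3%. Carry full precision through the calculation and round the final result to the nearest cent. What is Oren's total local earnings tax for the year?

$3305.49

Summerdown County, 1 January – 13 January 2030: 13 days → $144500 × 1.95% × 13/365 = $100.3582
Rockridge, 14 January – 31 December 2030: 352 days → $144500 × 2.3% × 352/365 = $3205.1288
Total = $3305.4870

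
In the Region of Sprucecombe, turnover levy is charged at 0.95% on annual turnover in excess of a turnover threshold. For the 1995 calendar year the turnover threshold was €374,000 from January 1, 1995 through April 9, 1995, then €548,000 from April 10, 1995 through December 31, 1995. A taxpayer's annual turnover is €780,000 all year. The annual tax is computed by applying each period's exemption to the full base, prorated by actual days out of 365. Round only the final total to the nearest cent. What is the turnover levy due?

January 1 – April 9, 1995: 99 days, exemption €374,000 → (€780,000 − €374,000) × 0.95% × 99/365 = €1,046.1452
April 10 – December 31, 1995: 266 days, exemption €548,000 → (€780,000 − €548,000) × 0.95% × 266/365 = €1,606.2027
Total = €2,652.3479

€2,652.35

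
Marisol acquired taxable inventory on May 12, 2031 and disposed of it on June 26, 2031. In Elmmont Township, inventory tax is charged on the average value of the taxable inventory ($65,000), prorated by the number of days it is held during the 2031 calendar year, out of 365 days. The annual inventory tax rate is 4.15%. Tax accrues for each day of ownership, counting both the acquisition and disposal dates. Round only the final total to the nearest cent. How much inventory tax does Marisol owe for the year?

$339.96

Days held (May 12 – June 26, 2031): 46 out of 365
Tax = $65,000 × 4.15% × 46/365 = $339.9589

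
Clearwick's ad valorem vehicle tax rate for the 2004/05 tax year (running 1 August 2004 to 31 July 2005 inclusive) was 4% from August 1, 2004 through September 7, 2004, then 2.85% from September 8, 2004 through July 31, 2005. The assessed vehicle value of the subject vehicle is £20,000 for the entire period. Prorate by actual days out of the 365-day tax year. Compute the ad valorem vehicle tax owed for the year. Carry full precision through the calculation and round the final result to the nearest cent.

August 1 – September 7, 2004: 38 days at 4% → £20,000 × 4% × 38/365 = £83.2877
September 8, 2004 – July 31, 2005: 327 days at 2.85% → £20,000 × 2.85% × 327/365 = £510.6575
Total = £593.9452

£593.95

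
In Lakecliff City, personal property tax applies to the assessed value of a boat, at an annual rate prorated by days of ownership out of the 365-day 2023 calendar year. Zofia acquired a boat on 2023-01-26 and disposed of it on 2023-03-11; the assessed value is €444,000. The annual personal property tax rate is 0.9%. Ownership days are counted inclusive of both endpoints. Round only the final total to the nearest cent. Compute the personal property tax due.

Days held (2023-01-26 to 2023-03-11): 45 out of 365
Tax = €444,000 × 0.9% × 45/365 = €492.6575

€492.66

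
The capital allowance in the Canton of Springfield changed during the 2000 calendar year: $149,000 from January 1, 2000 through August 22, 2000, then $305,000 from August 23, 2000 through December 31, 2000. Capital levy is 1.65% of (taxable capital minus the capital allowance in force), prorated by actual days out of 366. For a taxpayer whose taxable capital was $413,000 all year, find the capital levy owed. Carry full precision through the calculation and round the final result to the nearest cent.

January 1 – August 22, 2000: 235 days, exemption $149,000 → ($413,000 − $149,000) × 1.65% × 235/366 = $2,796.8852
August 23 – December 31, 2000: 131 days, exemption $305,000 → ($413,000 − $305,000) × 1.65% × 131/366 = $637.8197
Total = $3,434.7049

$3,434.70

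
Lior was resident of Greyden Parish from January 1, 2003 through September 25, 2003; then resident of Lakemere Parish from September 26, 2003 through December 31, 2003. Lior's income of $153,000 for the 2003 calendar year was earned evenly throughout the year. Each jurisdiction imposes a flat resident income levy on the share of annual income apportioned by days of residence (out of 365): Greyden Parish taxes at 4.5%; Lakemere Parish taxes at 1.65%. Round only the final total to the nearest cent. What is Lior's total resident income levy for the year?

$5,726.18

Greyden Parish, January 1 – September 25, 2003: 268 days → $153,000 × 4.5% × 268/365 = $5,055.2877
Lakemere Parish, September 26 – December 31, 2003: 97 days → $153,000 × 1.65% × 97/365 = $670.8945
Total = $5,726.1822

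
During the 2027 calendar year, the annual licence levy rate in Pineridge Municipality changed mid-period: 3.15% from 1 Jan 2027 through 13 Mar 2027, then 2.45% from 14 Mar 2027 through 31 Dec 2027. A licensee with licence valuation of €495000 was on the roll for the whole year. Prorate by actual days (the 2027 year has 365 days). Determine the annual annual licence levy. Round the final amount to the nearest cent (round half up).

1 Jan – 13 Mar 2027: 72 days at 3.15% → €495000 × 3.15% × 72/365 = €3075.7808
14 Mar – 31 Dec 2027: 293 days at 2.45% → €495000 × 2.45% × 293/365 = €9735.2260
Total = €12811.0068

€12811.01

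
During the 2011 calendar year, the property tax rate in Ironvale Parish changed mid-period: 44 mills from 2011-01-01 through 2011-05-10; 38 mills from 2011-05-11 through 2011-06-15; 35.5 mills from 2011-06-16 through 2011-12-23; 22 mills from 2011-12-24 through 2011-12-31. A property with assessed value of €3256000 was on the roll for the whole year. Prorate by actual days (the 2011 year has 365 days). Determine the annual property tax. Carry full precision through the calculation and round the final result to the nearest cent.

€125284.64

2011-01-01 to 2011-05-10: 130 days at 44 mills → €3256000 × 4.4% × 130/365 = €51025.5342
2011-05-11 to 2011-06-15: 36 days at 38 mills → €3256000 × 3.8% × 36/365 = €12203.3096
2011-06-16 to 2011-12-23: 191 days at 35.5 mills → €3256000 × 3.55% × 191/365 = €60485.7753
2011-12-24 to 2011-12-31: 8 days at 22 mills → €3256000 × 2.2% × 8/365 = €1570.0164
Total = €125284.6356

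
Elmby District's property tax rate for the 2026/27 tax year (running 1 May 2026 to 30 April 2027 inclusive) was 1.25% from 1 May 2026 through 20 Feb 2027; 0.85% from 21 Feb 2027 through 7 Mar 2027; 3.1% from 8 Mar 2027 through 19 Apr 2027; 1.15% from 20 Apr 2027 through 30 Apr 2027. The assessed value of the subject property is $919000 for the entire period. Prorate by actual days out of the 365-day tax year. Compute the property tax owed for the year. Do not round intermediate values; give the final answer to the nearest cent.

1 May 2026 – 20 Feb 2027: 296 days at 1.25% → $919000 × 1.25% × 296/365 = $9315.8904
21 Feb – 7 Mar 2027: 15 days at 0.85% → $919000 × 0.85% × 15/365 = $321.0205
8 Mar – 19 Apr 2027: 43 days at 3.1% → $919000 × 3.1% × 43/365 = $3356.2384
20 Apr – 30 Apr 2027: 11 days at 1.15% → $919000 × 1.15% × 11/365 = $318.5027
Total = $13311.6521

$13311.65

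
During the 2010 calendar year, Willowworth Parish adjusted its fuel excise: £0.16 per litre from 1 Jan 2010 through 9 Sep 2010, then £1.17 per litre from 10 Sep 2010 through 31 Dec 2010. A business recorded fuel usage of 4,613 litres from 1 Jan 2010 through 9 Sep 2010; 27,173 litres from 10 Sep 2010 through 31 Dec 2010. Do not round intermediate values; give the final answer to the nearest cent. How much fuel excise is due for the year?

1 Jan – 9 Sep 2010: 4,613 litres at £0.16/litre → £738.08
10 Sep – 31 Dec 2010: 27,173 litres at £1.17/litre → £31,792.41

£32,530.49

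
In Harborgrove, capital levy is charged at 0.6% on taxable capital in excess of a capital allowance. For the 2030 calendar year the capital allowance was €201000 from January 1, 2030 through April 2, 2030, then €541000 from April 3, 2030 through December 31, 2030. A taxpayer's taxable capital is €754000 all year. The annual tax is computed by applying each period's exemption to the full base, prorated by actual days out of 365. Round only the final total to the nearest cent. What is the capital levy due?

January 1 – April 2, 2030: 92 days, exemption €201000 → (€754000 − €201000) × 0.6% × 92/365 = €836.3178
April 3 – December 31, 2030: 273 days, exemption €541000 → (€754000 − €541000) × 0.6% × 273/365 = €955.8740
Total = €1792.1918

€1792.19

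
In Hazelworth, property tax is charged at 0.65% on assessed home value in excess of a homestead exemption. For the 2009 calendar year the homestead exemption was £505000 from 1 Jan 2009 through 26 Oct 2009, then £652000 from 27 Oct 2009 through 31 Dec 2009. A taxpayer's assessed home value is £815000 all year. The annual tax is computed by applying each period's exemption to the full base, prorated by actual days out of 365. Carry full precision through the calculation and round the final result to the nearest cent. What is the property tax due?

1 Jan – 26 Oct 2009: 299 days, exemption £505000 → (£815000 − £505000) × 0.65% × 299/365 = £1650.6438
27 Oct – 31 Dec 2009: 66 days, exemption £652000 → (£815000 − £652000) × 0.65% × 66/365 = £191.5808
Total = £1842.2247

£1842.22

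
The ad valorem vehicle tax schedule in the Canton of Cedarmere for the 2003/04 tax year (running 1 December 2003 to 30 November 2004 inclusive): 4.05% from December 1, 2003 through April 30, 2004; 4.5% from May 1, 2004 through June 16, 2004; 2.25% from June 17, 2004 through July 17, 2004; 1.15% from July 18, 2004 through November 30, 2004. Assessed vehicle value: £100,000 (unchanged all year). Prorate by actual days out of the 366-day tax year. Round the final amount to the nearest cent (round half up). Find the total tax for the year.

£2,877.73

December 1, 2003 – April 30, 2004: 152 days at 4.05% → £100,000 × 4.05% × 152/366 = £1,681.9672
May 1 – June 16, 2004: 47 days at 4.5% → £100,000 × 4.5% × 47/366 = £577.8689
June 17 – July 17, 2004: 31 days at 2.25% → £100,000 × 2.25% × 31/366 = £190.5738
July 18 – November 30, 2004: 136 days at 1.15% → £100,000 × 1.15% × 136/366 = £427.3224
Total = £2,877.7322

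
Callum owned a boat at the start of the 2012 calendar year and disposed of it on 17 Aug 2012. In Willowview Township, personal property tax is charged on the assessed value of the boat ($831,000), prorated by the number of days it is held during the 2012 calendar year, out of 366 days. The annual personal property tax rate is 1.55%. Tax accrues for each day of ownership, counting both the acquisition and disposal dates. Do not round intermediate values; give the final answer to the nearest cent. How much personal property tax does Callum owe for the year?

$8,094.30

Days held (1 Jan – 17 Aug 2012): 230 out of 366
Tax = $831,000 × 1.55% × 230/366 = $8,094.3033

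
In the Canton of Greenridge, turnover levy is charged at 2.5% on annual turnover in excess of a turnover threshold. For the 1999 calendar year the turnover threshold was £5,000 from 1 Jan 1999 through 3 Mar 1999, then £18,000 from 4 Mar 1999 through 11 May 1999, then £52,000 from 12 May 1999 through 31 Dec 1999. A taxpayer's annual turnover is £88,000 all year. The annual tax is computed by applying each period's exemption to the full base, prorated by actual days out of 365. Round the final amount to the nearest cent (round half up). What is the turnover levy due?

1 Jan – 3 Mar 1999: 62 days, exemption £5,000 → (£88,000 − £5,000) × 2.5% × 62/365 = £352.4658
4 Mar – 11 May 1999: 69 days, exemption £18,000 → (£88,000 − £18,000) × 2.5% × 69/365 = £330.8219
12 May – 31 Dec 1999: 234 days, exemption £52,000 → (£88,000 − £52,000) × 2.5% × 234/365 = £576.9863
Total = £1,260.2740

£1,260.27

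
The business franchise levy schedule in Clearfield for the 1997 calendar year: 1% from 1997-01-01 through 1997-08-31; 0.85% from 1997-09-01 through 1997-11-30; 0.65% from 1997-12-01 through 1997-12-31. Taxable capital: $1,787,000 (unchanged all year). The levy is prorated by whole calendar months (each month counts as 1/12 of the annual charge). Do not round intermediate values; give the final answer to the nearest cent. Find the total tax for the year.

1997-01-01 to 1997-08-31: 8 months at 1% → $1,787,000 × 1% × 8/12 = $11,913.3333
1997-09-01 to 1997-11-30: 3 months at 0.85% → $1,787,000 × 0.85% × 3/12 = $3,797.3750
1997-12-01 to 1997-12-31: 1 month at 0.65% → $1,787,000 × 0.65% × 1/12 = $967.9583
Total = $16,678.6667

$16,678.67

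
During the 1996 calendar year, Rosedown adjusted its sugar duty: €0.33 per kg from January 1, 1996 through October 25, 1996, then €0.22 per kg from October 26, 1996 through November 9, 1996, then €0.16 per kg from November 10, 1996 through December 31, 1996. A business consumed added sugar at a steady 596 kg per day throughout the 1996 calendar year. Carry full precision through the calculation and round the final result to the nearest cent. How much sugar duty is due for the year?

January 1 – October 25, 1996: 299 days × 596 kg/day = 178,204 kg at €0.33/kg → €58,807.32
October 26 – November 9, 1996: 15 days × 596 kg/day = 8,940 kg at €0.22/kg → €1,966.80
November 10 – December 31, 1996: 52 days × 596 kg/day = 30,992 kg at €0.16/kg → €4,958.72

€65,732.84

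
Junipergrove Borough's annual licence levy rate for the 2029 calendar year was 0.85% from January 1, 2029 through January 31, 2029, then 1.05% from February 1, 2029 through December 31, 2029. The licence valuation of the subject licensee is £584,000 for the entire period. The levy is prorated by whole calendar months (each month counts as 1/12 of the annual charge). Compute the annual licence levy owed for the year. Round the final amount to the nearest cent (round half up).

£6,034.67

January 1 – January 31, 2029: 1 month at 0.85% → £584,000 × 0.85% × 1/12 = £413.6667
February 1 – December 31, 2029: 11 months at 1.05% → £584,000 × 1.05% × 11/12 = £5,621.0000
Total = £6,034.6667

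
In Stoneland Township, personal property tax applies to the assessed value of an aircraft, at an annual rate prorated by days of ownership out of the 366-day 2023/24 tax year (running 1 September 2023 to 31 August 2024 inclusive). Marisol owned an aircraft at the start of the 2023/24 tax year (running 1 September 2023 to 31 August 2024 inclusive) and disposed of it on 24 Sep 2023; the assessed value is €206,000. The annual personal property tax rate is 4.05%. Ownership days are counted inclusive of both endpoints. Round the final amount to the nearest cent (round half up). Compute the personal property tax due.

€547.08

Days held (1 Sep – 24 Sep 2023): 24 out of 366
Tax = €206,000 × 4.05% × 24/366 = €547.0820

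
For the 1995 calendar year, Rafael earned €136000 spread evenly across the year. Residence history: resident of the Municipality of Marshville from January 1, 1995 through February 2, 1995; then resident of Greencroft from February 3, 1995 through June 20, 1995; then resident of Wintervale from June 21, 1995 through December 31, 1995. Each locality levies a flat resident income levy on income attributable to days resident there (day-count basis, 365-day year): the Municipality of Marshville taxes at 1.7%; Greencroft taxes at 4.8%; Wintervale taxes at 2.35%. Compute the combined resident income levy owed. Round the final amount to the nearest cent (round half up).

The Municipality of Marshville, January 1 – February 2, 1995: 33 days → €136000 × 1.7% × 33/365 = €209.0301
Greencroft, February 3 – June 20, 1995: 138 days → €136000 × 4.8% × 138/365 = €2468.1205
Wintervale, June 21 – December 31, 1995: 194 days → €136000 × 2.35% × 194/365 = €1698.6959
Total = €4375.8466

€4375.85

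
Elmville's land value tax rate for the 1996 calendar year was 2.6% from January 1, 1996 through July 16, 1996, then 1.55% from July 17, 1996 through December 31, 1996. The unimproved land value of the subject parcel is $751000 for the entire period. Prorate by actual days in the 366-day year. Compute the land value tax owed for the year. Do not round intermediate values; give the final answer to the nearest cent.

January 1 – July 16, 1996: 198 days at 2.6% → $751000 × 2.6% × 198/366 = $10563.2459
July 17 – December 31, 1996: 168 days at 1.55% → $751000 × 1.55% × 168/366 = $5343.1803
Total = $15906.4262

$15906.43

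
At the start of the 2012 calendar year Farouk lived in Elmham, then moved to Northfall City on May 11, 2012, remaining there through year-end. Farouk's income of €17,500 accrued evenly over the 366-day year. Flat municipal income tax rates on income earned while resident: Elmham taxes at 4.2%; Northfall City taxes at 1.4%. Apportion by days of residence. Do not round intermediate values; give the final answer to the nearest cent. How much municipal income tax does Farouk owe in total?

€420.38

Elmham, January 1 – May 10, 2012: 131 days → €17,500 × 4.2% × 131/366 = €263.0738
Northfall City, May 11 – December 31, 2012: 235 days → €17,500 × 1.4% × 235/366 = €157.3087
Total = €420.3825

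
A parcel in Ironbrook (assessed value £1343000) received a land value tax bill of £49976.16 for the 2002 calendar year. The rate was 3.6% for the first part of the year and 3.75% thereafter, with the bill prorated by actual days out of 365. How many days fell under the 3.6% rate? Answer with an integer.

Let d = days at the first rate; then 365 − d days at the second rate.
£1343000 × [3.6%·d + 3.75%·(365−d)] / 365 = £49976.16
Solving gives d = 70, so the new rate took effect on March 12, 2002.

70 days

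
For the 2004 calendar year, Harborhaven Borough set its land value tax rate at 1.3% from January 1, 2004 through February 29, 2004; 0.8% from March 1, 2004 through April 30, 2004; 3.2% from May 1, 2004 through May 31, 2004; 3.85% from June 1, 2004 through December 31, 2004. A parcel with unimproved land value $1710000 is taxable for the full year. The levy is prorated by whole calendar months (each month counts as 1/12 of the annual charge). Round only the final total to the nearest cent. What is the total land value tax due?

January 1 – February 29, 2004: 2 months at 1.3% → $1710000 × 1.3% × 2/12 = $3705.0000
March 1 – April 30, 2004: 2 months at 0.8% → $1710000 × 0.8% × 2/12 = $2280.0000
May 1 – May 31, 2004: 1 month at 3.2% → $1710000 × 3.2% × 1/12 = $4560.0000
June 1 – December 31, 2004: 7 months at 3.85% → $1710000 × 3.85% × 7/12 = $38403.7500
Total = $48948.7500

$48948.75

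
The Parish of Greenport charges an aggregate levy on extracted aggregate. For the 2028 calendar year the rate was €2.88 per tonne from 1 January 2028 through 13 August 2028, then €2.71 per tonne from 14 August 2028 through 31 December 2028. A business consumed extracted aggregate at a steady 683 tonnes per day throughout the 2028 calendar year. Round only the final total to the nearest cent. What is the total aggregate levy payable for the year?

€703681.24

1 January – 13 August 2028: 226 days × 683 tonnes/day = 154,358 tonnes at €2.88/tonne → €444551.04
14 August – 31 December 2028: 140 days × 683 tonnes/day = 95,620 tonnes at €2.71/tonne → €259130.20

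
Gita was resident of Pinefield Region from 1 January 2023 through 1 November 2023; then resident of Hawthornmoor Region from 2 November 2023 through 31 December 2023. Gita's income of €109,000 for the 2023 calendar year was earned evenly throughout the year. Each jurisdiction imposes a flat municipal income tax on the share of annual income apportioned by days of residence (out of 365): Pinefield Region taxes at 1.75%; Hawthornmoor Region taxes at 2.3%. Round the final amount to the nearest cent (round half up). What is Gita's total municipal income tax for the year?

€2,006.05

Pinefield Region, 1 January – 1 November 2023: 305 days → €109,000 × 1.75% × 305/365 = €1,593.9384
Hawthornmoor Region, 2 November – 31 December 2023: 60 days → €109,000 × 2.3% × 60/365 = €412.1096
Total = €2,006.0479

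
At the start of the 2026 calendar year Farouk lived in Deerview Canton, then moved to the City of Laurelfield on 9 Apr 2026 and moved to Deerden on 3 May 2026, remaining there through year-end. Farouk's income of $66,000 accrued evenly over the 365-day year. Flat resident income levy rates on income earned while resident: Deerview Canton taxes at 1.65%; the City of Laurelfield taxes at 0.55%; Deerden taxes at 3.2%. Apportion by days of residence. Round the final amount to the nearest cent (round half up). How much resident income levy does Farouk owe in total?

$1,722.33

Deerview Canton, 1 Jan – 8 Apr 2026: 98 days → $66,000 × 1.65% × 98/365 = $292.3890
The City of Laurelfield, 9 Apr – 2 May 2026: 24 days → $66,000 × 0.55% × 24/365 = $23.8685
Deerden, 3 May – 31 Dec 2026: 243 days → $66,000 × 3.2% × 243/365 = $1,406.0712
Total = $1,722.3288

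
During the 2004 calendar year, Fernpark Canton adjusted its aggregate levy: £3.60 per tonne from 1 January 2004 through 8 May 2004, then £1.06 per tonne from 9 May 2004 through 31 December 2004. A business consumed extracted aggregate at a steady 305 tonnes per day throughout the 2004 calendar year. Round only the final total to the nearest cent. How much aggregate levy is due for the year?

£218,264.10

1 January – 8 May 2004: 129 days × 305 tonnes/day = 39,345 tonnes at £3.60/tonne → £141,642.00
9 May – 31 December 2004: 237 days × 305 tonnes/day = 72,285 tonnes at £1.06/tonne → £76,622.10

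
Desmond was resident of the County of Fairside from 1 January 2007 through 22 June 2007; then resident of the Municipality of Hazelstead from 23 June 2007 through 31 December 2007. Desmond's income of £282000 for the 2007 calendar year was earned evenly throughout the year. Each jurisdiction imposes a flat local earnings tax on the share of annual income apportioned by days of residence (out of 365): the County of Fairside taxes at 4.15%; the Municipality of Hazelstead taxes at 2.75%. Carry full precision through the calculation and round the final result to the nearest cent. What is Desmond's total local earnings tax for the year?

£9626.24

The County of Fairside, 1 January – 22 June 2007: 173 days → £282000 × 4.15% × 173/365 = £5546.9014
The Municipality of Hazelstead, 23 June – 31 December 2007: 192 days → £282000 × 2.75% × 192/365 = £4079.3425
Total = £9626.2438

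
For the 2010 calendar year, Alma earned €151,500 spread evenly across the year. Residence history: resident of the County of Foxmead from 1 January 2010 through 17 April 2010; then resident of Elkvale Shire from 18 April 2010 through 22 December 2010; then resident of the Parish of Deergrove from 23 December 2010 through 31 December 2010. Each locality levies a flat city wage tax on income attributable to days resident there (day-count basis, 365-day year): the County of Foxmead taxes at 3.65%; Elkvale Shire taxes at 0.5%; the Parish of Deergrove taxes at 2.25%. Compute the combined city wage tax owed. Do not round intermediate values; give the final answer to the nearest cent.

€2,221.86

The County of Foxmead, 1 January – 17 April 2010: 107 days → €151,500 × 3.65% × 107/365 = €1,621.0500
Elkvale Shire, 18 April – 22 December 2010: 249 days → €151,500 × 0.5% × 249/365 = €516.7603
The Parish of Deergrove, 23 December – 31 December 2010: 9 days → €151,500 × 2.25% × 9/365 = €84.0514
Total = €2,221.8616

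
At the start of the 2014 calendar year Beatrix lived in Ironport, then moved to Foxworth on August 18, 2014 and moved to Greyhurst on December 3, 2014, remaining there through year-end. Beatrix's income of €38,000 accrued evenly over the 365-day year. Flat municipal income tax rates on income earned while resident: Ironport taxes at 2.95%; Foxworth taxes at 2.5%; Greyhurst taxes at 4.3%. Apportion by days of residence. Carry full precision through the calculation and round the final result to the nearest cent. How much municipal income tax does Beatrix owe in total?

€1,111.63

Ironport, January 1 – August 17, 2014: 229 days → €38,000 × 2.95% × 229/365 = €703.3123
Foxworth, August 18 – December 2, 2014: 107 days → €38,000 × 2.5% × 107/365 = €278.4932
Greyhurst, December 3 – December 31, 2014: 29 days → €38,000 × 4.3% × 29/365 = €129.8247
Total = €1,111.6301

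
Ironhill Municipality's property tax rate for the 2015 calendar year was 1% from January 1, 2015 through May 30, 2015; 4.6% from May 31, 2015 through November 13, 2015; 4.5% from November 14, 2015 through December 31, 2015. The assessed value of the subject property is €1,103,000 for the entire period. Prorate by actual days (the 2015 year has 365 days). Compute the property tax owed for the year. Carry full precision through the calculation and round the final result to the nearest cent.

January 1 – May 30, 2015: 150 days at 1% → €1,103,000 × 1% × 150/365 = €4,532.8767
May 31 – November 13, 2015: 167 days at 4.6% → €1,103,000 × 4.6% × 167/365 = €23,214.3726
November 14 – December 31, 2015: 48 days at 4.5% → €1,103,000 × 4.5% × 48/365 = €6,527.3425
Total = €34,274.5918

€34,274.59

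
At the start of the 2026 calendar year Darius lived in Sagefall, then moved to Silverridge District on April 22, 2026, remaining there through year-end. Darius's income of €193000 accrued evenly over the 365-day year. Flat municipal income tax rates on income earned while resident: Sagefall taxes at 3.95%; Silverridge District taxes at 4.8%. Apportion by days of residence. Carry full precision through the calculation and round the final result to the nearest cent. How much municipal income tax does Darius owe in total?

€8765.11

Sagefall, January 1 – April 21, 2026: 111 days → €193000 × 3.95% × 111/365 = €2318.3795
Silverridge District, April 22 – December 31, 2026: 254 days → €193000 × 4.8% × 254/365 = €6446.7288
Total = €8765.1082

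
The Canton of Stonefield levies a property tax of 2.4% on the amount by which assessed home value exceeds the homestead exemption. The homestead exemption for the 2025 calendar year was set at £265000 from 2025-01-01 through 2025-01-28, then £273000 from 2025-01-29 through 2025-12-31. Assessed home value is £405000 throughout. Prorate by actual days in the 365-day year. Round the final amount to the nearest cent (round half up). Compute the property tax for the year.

£3182.73

2025-01-01 to 2025-01-28: 28 days, exemption £265000 → (£405000 − £265000) × 2.4% × 28/365 = £257.7534
2025-01-29 to 2025-12-31: 337 days, exemption £273000 → (£405000 − £273000) × 2.4% × 337/365 = £2924.9753
Total = £3182.7288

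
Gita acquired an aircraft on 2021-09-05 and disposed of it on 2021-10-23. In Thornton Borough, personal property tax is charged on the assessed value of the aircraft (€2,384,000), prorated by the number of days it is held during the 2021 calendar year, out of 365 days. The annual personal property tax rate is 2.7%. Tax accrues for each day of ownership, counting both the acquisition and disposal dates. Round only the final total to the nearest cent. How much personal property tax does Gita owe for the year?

€8,641.18

Days held (2021-09-05 to 2021-10-23): 49 out of 365
Tax = €2,384,000 × 2.7% × 49/365 = €8,641.1836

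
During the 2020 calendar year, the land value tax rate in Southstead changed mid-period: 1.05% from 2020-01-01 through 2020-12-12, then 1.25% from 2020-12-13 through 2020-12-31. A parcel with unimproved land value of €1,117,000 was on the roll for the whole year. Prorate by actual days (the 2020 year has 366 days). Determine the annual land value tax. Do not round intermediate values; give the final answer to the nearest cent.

€11,844.47

2020-01-01 to 2020-12-12: 347 days at 1.05% → €1,117,000 × 1.05% × 347/366 = €11,119.6434
2020-12-13 to 2020-12-31: 19 days at 1.25% → €1,117,000 × 1.25% × 19/366 = €724.8292
Total = €11,844.4727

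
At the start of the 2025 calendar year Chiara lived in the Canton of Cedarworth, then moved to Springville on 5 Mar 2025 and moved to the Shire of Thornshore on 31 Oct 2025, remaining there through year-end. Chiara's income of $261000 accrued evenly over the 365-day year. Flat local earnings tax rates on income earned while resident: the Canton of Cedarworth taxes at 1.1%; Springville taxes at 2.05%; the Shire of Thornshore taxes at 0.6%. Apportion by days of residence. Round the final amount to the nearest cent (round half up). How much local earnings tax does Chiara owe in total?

$4279.68

The Canton of Cedarworth, 1 Jan – 4 Mar 2025: 63 days → $261000 × 1.1% × 63/365 = $495.5425
Springville, 5 Mar – 30 Oct 2025: 240 days → $261000 × 2.05% × 240/365 = $3518.1370
The Shire of Thornshore, 31 Oct – 31 Dec 2025: 62 days → $261000 × 0.6% × 62/365 = $266.0055
Total = $4279.6849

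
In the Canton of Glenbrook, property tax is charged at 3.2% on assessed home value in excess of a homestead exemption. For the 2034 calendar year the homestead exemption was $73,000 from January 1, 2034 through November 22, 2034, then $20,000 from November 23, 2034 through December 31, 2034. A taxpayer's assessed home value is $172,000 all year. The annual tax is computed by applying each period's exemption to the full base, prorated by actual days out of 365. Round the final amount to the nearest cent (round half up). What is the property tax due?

January 1 – November 22, 2034: 326 days, exemption $73,000 → ($172,000 − $73,000) × 3.2% × 326/365 = $2,829.5014
November 23 – December 31, 2034: 39 days, exemption $20,000 → ($172,000 − $20,000) × 3.2% × 39/365 = $519.7151
Total = $3,349.2164

$3,349.22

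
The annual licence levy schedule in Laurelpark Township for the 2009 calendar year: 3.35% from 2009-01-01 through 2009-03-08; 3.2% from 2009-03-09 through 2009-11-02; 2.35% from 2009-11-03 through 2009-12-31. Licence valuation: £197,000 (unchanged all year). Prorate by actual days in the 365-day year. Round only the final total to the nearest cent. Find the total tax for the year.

£6,087.57

2009-01-01 to 2009-03-08: 67 days at 3.35% → £197,000 × 3.35% × 67/365 = £1,211.4151
2009-03-09 to 2009-11-02: 239 days at 3.2% → £197,000 × 3.2% × 239/365 = £4,127.8247
2009-11-03 to 2009-12-31: 59 days at 2.35% → £197,000 × 2.35% × 59/365 = £748.3301
Total = £6,087.5699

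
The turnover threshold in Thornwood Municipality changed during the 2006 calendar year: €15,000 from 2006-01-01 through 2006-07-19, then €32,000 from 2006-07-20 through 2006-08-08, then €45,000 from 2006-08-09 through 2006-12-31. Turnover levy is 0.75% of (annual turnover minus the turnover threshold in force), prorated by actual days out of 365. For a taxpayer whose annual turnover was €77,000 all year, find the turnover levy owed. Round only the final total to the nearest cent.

€368.63

2006-01-01 to 2006-07-19: 200 days, exemption €15,000 → (€77,000 − €15,000) × 0.75% × 200/365 = €254.7945
2006-07-20 to 2006-08-08: 20 days, exemption €32,000 → (€77,000 − €32,000) × 0.75% × 20/365 = €18.4932
2006-08-09 to 2006-12-31: 145 days, exemption €45,000 → (€77,000 − €45,000) × 0.75% × 145/365 = €95.3425
Total = €368.6301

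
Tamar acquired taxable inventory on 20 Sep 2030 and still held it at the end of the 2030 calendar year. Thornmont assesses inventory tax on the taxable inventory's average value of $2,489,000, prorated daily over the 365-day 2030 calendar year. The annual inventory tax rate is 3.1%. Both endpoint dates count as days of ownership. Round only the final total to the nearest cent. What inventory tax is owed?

Days held (20 Sep – 31 Dec 2030): 103 out of 365
Tax = $2,489,000 × 3.1% × 103/365 = $21,773.6356

$21,773.64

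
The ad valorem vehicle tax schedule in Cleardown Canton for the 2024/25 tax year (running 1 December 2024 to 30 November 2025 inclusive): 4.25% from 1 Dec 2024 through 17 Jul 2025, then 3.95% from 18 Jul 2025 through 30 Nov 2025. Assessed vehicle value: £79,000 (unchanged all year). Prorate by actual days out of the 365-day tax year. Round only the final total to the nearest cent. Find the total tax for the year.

1 Dec 2024 – 17 Jul 2025: 229 days at 4.25% → £79,000 × 4.25% × 229/365 = £2,106.4863
18 Jul – 30 Nov 2025: 136 days at 3.95% → £79,000 × 3.95% × 136/365 = £1,162.7068
Total = £3,269.1932

£3,269.19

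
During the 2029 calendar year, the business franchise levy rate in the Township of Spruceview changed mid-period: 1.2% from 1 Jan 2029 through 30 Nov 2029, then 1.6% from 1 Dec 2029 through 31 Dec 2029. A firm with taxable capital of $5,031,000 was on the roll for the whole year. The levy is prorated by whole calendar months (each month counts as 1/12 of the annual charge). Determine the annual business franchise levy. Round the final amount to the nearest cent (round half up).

$62,049.00

1 Jan – 30 Nov 2029: 11 months at 1.2% → $5,031,000 × 1.2% × 11/12 = $55,341.0000
1 Dec – 31 Dec 2029: 1 month at 1.6% → $5,031,000 × 1.6% × 1/12 = $6,708.0000
Total = $62,049.0000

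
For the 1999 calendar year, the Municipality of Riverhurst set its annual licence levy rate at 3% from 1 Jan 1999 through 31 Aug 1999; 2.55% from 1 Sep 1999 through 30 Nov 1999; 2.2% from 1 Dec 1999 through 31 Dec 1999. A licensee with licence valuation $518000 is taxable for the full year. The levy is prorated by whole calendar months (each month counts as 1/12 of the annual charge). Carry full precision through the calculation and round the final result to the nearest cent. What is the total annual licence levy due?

1 Jan – 31 Aug 1999: 8 months at 3% → $518000 × 3% × 8/12 = $10360.0000
1 Sep – 30 Nov 1999: 3 months at 2.55% → $518000 × 2.55% × 3/12 = $3302.2500
1 Dec – 31 Dec 1999: 1 month at 2.2% → $518000 × 2.2% × 1/12 = $949.6667
Total = $14611.9167

$14611.92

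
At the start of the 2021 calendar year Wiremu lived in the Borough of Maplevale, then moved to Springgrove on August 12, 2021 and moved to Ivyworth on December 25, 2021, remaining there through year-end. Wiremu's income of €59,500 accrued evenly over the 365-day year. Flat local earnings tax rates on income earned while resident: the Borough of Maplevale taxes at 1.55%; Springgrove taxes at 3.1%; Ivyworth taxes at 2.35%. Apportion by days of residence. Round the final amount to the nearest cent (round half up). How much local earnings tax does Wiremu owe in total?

The Borough of Maplevale, January 1 – August 11, 2021: 223 days → €59,500 × 1.55% × 223/365 = €563.4568
Springgrove, August 12 – December 24, 2021: 135 days → €59,500 × 3.1% × 135/365 = €682.2123
Ivyworth, December 25 – December 31, 2021: 7 days → €59,500 × 2.35% × 7/365 = €26.8158
Total = €1,272.4849

€1,272.48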